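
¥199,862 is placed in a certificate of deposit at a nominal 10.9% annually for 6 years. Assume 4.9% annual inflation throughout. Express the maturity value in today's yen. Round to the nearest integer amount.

Nominal value at maturity: ¥199,862 × (1 + 10.9%)^6 ≈ ¥371,809.
Price-level factor over 6 years: (1 + 4.9%)^6 ≈ 1.3324561607.
The maturity value deflated by that factor is the answer in today's purchasing power.

¥279,040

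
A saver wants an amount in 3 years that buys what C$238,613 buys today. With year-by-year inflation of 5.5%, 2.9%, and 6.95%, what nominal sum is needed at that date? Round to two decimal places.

Cumulative price-level factor: 1.055 × 1.029 × 1.0695 = 1.1610438525.
The nominal amount required is C$238,613 scaled up by that factor.

C$277,040.16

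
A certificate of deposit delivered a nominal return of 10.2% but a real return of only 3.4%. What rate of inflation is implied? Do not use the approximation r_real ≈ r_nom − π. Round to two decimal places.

From (1+r_nom) = (1+r_real)(1+π), we get 1+π = (1 + 10.2%)/(1 + 3.4%) = 1.102/1.034 ≈ 1.06576.
So π ≈ 6.5764%.

6.58%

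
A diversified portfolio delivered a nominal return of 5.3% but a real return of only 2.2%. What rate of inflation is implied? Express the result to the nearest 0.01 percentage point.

3.03%

From (1+r_nom) = (1+r_real)(1+π), we get 1+π = (1 + 5.3%)/(1 + 2.2%) = 1.053/1.022 ≈ 1.03033.
So π ≈ 3.0333%.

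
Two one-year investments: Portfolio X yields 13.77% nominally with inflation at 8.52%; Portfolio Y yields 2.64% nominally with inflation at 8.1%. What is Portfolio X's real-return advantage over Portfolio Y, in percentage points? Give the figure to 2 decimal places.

Portfolio X real return: 1.1377/1.0852 − 1 = 4.838%.
Portfolio Y real return: 1.0264/1.081 − 1 = -5.051%.
Difference: 4.838 − (-5.051) = 9.889 pp.

9.89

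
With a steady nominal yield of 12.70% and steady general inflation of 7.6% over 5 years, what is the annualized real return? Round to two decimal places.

With constant rates the annual real return is the same each year: (1+12.70%)/(1+7.6%) − 1 = 0.04740.

4.74%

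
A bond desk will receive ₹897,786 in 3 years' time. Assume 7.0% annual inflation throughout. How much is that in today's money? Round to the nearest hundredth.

₹732,860.81

Price-level factor over 3 years: (1 + 7.0%)^3 = 1.225043.
Purchasing power today: ₹897,786 divided by that factor.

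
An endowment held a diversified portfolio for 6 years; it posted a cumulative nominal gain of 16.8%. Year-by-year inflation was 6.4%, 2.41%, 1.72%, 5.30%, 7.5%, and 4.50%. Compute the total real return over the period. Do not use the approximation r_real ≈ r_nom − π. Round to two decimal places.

Cumulative inflation factor: 1.064 × 1.0241 × 1.0172 × 1.0530 × 1.075 × 1.0450 ≈ 1.31112.
Nominal growth factor: 1.16800. Real growth factor = 1.16800 / 1.31112 ≈ 0.89084.
Total real return ≈ -10.9161%.

-10.92%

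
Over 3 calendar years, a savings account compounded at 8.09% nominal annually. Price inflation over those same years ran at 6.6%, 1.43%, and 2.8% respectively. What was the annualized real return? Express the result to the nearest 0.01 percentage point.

Cumulative inflation factor: 1.066 × 1.0143 × 1.028 ≈ 1.11152.
Nominal growth factor: 1.26286. Real growth factor = 1.26286 / 1.11152 ≈ 1.13616.
Annualized: 1.13616^(1/3) − 1 ≈ 0.04347.

4.35%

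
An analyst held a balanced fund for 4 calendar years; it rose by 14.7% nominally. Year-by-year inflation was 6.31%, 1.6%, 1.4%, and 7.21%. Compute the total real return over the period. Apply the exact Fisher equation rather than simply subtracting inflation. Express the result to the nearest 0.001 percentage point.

Cumulative inflation factor: 1.0631 × 1.016 × 1.014 × 1.0721 ≈ 1.17420.
Nominal growth factor: 1.14700. Real growth factor = 1.14700 / 1.17420 ≈ 0.97684.
Total real return ≈ -2.3162%.

-2.316%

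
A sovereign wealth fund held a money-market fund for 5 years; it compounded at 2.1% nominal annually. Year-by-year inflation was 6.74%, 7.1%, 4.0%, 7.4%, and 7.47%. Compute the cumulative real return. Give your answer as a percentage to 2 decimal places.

Cumulative inflation factor: 1.0674 × 1.071 × 1.040 × 1.074 × 1.0747 ≈ 1.37228.
Nominal growth factor: 1.10950. Real growth factor = 1.10950 / 1.37228 ≈ 0.80851.
Total real return ≈ -19.1487%.

-19.15%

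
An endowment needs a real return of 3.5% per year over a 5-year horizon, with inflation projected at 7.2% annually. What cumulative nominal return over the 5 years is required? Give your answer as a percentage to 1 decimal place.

Required annual nominal rate: (1+3.5%)(1+7.2%) − 1 = 10.952%.
Cumulative over 5 years: (1 + 0.10952)^5 − 1 ≈ 0.68142.

68.1%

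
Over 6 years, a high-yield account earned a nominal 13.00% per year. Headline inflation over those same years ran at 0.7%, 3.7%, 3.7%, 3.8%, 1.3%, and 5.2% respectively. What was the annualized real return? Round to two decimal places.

Cumulative inflation factor: 1.007 × 1.037 × 1.037 × 1.038 × 1.013 × 1.052 ≈ 1.19787.
Nominal growth factor: 2.08195. Real growth factor = 2.08195 / 1.19787 ≈ 1.73805.
Annualized: 1.73805^(1/6) − 1 ≈ 0.09650.

9.65%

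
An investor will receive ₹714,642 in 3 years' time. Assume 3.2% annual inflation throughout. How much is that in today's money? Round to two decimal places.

₹650,203.71

Price-level factor over 3 years: (1 + 3.2%)^3 = 1.099104768.
Purchasing power today: ₹714,642 divided by that factor.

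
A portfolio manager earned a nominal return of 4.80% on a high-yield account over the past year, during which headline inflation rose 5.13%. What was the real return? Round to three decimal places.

-0.314%

Real return via the Fisher equation: (1 + 4.80%)/(1 + 5.13%) − 1 = 1.0480/1.0513 − 1 ≈ -0.00314.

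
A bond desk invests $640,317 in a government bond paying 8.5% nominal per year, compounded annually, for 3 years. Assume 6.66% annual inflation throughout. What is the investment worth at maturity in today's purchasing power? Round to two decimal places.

Nominal value at maturity: $640,317 × (1 + 8.5%)^3 ≈ $817,869.94.
Price-level factor over 3 years: (1 + 6.66%)^3 ≈ 1.2134020883.
The maturity value deflated by that factor is the answer in today's purchasing power.

$674,030.44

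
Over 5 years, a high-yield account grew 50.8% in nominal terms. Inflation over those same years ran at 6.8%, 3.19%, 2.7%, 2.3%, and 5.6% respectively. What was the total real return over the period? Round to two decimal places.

23.33%

Cumulative inflation factor: 1.068 × 1.0319 × 1.027 × 1.023 × 1.056 ≈ 1.22270.
Nominal growth factor: 1.50800. Real growth factor = 1.50800 / 1.22270 ≈ 1.23334.
Total real return ≈ 23.3339%.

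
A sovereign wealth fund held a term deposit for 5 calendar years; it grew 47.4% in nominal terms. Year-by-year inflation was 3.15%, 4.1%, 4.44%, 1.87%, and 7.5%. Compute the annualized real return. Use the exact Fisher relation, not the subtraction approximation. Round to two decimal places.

Cumulative inflation factor: 1.0315 × 1.041 × 1.0444 × 1.0187 × 1.075 ≈ 1.22812.
Nominal growth factor: 1.47400. Real growth factor = 1.47400 / 1.22812 ≈ 1.20021.
Annualized: 1.20021^(1/5) − 1 ≈ 0.03717.

3.72%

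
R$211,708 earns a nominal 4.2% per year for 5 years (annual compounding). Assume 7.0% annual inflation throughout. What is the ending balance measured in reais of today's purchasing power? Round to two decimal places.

Nominal value at maturity: R$211,708 × (1 + 4.2%)^5 ≈ R$260,061.38.
Price-level factor over 5 years: (1 + 7.0%)^5 = 1.4025517307.
Dividing the nominal maturity value by the price-level factor gives the value in today's money.

R$185,420.17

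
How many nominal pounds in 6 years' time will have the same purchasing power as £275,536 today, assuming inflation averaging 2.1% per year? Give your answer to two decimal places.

£312,128.05

Cumulative price-level factor: (1+2.1%)^6 ≈ 1.1328031618.
Multiplying £275,536 by the price-level factor gives the future nominal sum.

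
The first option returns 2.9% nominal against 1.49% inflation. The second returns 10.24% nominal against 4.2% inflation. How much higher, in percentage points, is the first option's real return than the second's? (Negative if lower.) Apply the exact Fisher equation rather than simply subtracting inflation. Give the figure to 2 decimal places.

The first option real return: 1.029/1.0149 − 1 = 1.389%.
The second real return: 1.1024/1.042 − 1 = 5.797%.
Difference: 1.389 − 5.797 = -4.408 pp.

-4.41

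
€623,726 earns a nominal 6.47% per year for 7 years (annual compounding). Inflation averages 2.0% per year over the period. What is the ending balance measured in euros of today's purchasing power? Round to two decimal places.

Nominal value at maturity: €623,726 × (1 + 6.47%)^7 ≈ €967,352.21.
Price-level factor over 7 years: (1 + 2.0%)^7 ≈ 1.1486856676.
The maturity value deflated by that factor is the answer in today's purchasing power.

€842,138.31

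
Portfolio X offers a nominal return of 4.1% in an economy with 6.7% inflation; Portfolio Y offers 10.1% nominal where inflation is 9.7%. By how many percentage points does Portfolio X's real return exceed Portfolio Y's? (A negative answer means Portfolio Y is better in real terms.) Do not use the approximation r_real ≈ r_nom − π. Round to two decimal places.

-2.80

Portfolio X real return: 1.041/1.067 − 1 = -2.437%.
Portfolio Y real return: 1.101/1.097 − 1 = 0.365%.
Difference: -2.437 − 0.365 = -2.802 pp.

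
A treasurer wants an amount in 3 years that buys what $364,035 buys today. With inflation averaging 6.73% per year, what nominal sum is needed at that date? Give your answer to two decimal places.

$442,591.09

Cumulative price-level factor: (1+6.73%)^3 ≈ 1.2157926912.
Multiplying $364,035 by the price-level factor gives the future nominal sum.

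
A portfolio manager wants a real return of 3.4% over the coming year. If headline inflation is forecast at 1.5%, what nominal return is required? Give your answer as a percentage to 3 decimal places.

By the Fisher equation, 1 + r_nom = (1 + 3.4%)(1 + 1.5%) = 1.034 × 1.015 = 1.04951.
So r_nom = 4.951%.

4.951%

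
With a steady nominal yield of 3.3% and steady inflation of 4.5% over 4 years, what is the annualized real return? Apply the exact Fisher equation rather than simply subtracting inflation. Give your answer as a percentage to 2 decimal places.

With constant rates the annual real return is the same each year: (1+3.3%)/(1+4.5%) − 1 = -0.01148.

-1.15%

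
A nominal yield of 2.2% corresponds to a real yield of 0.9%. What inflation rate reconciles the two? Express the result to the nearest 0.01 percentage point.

From (1+r_nom) = (1+r_real)(1+π), we get 1+π = (1 + 2.2%)/(1 + 0.9%) = 1.022/1.009 ≈ 1.01288.
So π ≈ 1.2884%.

1.29%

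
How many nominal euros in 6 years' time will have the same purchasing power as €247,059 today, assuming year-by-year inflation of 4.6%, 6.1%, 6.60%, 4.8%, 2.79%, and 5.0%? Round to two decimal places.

€330,602.70

Cumulative price-level factor: 1.046 × 1.061 × 1.0660 × 1.048 × 1.0279 × 1.050 ≈ 1.3381528423.
The nominal amount required is €247,059 scaled up by that factor.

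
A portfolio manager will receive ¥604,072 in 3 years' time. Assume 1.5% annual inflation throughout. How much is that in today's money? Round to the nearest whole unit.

¥577,684

Price-level factor over 3 years: (1 + 1.5%)^3 = 1.045678375.
Purchasing power today: ¥604,072 divided by that factor.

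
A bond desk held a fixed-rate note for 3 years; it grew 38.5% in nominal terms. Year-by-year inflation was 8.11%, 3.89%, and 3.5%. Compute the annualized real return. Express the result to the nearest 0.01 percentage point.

Cumulative inflation factor: 1.0811 × 1.0389 × 1.035 ≈ 1.16247.
Nominal growth factor: 1.38500. Real growth factor = 1.38500 / 1.16247 ≈ 1.19143.
Annualized: 1.19143^(1/3) − 1 ≈ 0.06012.

6.01%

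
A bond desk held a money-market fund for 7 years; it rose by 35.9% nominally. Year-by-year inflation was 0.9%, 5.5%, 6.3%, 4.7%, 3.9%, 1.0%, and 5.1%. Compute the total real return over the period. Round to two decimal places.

Cumulative inflation factor: 1.009 × 1.055 × 1.063 × 1.047 × 1.039 × 1.010 × 1.051 ≈ 1.30666.
Nominal growth factor: 1.35900. Real growth factor = 1.35900 / 1.30666 ≈ 1.04005.
Total real return ≈ 4.0055%.

4.01%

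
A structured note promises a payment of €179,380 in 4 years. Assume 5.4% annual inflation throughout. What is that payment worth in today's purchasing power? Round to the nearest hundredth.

Price-level factor over 4 years: (1 + 5.4%)^4 ≈ 1.2341343591.
Purchasing power today: €179,380 divided by that factor.

€145,348.84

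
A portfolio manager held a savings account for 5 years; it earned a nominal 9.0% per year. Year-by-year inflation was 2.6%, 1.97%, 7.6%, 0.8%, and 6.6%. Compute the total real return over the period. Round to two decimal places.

27.20%

Cumulative inflation factor: 1.026 × 1.0197 × 1.076 × 1.008 × 1.066 ≈ 1.20962.
Nominal growth factor: 1.53862. Real growth factor = 1.53862 / 1.20962 ≈ 1.27199.
Total real return ≈ 27.1987%.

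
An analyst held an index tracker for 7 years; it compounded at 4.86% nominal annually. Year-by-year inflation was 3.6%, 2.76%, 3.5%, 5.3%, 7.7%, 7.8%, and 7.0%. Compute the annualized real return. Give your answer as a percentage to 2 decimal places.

-0.48%

Cumulative inflation factor: 1.036 × 1.0276 × 1.035 × 1.053 × 1.077 × 1.078 × 1.070 ≈ 1.44135.
Nominal growth factor: 1.39402. Real growth factor = 1.39402 / 1.44135 ≈ 0.96716.
Annualized: 0.96716^(1/7) − 1 ≈ -0.00476.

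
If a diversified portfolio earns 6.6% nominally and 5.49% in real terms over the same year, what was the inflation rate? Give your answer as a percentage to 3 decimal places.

1.052%

From (1+r_nom) = (1+r_real)(1+π), we get 1+π = (1 + 6.6%)/(1 + 5.49%) = 1.066/1.0549 ≈ 1.01052.
So π ≈ 1.0522%.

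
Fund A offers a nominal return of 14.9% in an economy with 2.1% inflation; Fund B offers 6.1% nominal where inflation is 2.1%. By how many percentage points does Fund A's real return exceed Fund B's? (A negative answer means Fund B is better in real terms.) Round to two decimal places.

8.62

Fund A real return: 1.149/1.021 − 1 = 12.537%.
Fund B real return: 1.061/1.021 − 1 = 3.918%.
Difference: 12.537 − 3.918 = 8.619 pp.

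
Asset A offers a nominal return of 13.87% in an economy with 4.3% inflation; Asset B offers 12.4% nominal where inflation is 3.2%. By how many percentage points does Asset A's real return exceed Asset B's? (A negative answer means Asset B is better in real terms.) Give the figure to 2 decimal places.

Asset A real return: 1.1387/1.043 − 1 = 9.175%.
Asset B real return: 1.124/1.032 − 1 = 8.915%.
Difference: 9.175 − 8.915 = 0.260 pp.

0.26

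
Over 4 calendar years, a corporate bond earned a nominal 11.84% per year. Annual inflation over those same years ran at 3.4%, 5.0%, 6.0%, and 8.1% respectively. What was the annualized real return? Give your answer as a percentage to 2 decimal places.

5.90%

Cumulative inflation factor: 1.034 × 1.050 × 1.060 × 1.081 ≈ 1.24406.
Nominal growth factor: 1.56455. Real growth factor = 1.56455 / 1.24406 ≈ 1.25761.
Annualized: 1.25761^(1/4) − 1 ≈ 0.05898.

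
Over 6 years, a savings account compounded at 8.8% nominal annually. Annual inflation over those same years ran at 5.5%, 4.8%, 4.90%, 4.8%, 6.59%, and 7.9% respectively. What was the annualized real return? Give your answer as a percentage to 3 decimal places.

2.892%

Cumulative inflation factor: 1.055 × 1.048 × 1.0490 × 1.048 × 1.0659 × 1.079 ≈ 1.39794.
Nominal growth factor: 1.65872. Real growth factor = 1.65872 / 1.39794 ≈ 1.18655.
Annualized: 1.18655^(1/6) − 1 ≈ 0.02892.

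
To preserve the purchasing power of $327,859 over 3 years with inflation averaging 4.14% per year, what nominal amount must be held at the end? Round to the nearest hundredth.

$370,288.16

Cumulative price-level factor: (1+4.14%)^3 ≈ 1.1294128379.
The nominal amount required is $327,859 scaled up by that factor.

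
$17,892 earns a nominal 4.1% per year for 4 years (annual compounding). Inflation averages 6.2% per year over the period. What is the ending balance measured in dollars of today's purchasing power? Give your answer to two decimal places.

Nominal value at maturity: $17,892 × (1 + 4.1%)^4 ≈ $21,011.73.
Price-level factor over 4 years: (1 + 6.2%)^4 ≈ 1.2720320883.
The maturity value deflated by that factor is the answer in today's purchasing power.

$16,518.24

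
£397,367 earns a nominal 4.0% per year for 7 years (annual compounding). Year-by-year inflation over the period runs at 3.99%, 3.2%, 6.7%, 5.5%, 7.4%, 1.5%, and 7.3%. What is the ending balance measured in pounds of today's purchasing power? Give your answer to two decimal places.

£370,055.59

Nominal value at maturity: £397,367 × (1 + 4.0%)^7 ≈ £522,907.86.
Price-level factor over 7 years: 1.0399 × 1.032 × 1.067 × 1.055 × 1.074 × 1.015 × 1.073 ≈ 1.4130521824.
Dividing the nominal maturity value by the price-level factor gives the value in today's money.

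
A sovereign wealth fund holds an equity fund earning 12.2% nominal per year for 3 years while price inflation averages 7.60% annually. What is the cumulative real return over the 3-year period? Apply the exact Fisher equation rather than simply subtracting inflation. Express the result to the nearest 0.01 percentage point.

13.38%

The annual real rate is (1+12.2%)/(1+7.60%) − 1 = 4.2751%.
Compounded over 3 years: (1 + 0.042751)^3 − 1 ≈ 0.13381.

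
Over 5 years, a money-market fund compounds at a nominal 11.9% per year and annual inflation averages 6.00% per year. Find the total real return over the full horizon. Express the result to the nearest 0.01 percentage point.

The annual real rate is (1+11.9%)/(1+6.00%) − 1 = 5.5660%.
Compounded over 5 years: (1 + 0.055660)^5 − 1 ≈ 0.31106.

31.11%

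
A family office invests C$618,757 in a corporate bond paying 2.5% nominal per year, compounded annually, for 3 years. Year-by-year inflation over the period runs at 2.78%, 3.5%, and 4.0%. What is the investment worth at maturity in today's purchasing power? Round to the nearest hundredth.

C$602,295.22

Nominal value at maturity: C$618,757 × (1 + 2.5%)^3 ≈ C$666,333.61.
Price-level factor over 3 years: 1.0278 × 1.035 × 1.040 = 1.10632392.
Dividing the nominal maturity value by the price-level factor gives the value in today's money.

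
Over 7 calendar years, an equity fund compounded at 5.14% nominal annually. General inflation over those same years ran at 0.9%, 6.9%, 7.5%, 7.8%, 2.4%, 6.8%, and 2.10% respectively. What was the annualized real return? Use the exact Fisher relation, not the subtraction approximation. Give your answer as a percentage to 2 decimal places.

0.25%

Cumulative inflation factor: 1.009 × 1.069 × 1.075 × 1.078 × 1.024 × 1.068 × 1.0210 ≈ 1.39570.
Nominal growth factor: 1.42029. Real growth factor = 1.42029 / 1.39570 ≈ 1.01761.
Annualized: 1.01761^(1/7) − 1 ≈ 0.00250.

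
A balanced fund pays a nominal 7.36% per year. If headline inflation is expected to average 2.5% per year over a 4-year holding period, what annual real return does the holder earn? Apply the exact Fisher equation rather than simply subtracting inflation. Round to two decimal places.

With constant rates the annual real return is the same each year: (1+7.36%)/(1+2.5%) − 1 = 0.04741.

4.74%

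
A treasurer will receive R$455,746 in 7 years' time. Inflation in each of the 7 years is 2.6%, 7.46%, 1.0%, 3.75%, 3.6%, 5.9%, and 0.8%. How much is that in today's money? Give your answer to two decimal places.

Price-level factor over 7 years: 1.026 × 1.0746 × 1.010 × 1.0375 × 1.036 × 1.059 × 1.008 ≈ 1.2776736075.
Purchasing power today: R$455,746 divided by that factor.

R$356,699.86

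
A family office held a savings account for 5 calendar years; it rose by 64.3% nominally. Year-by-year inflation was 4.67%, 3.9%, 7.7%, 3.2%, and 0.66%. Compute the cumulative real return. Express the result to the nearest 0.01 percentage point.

35.04%

Cumulative inflation factor: 1.0467 × 1.039 × 1.077 × 1.032 × 1.0066 ≈ 1.21672.
Nominal growth factor: 1.64300. Real growth factor = 1.64300 / 1.21672 ≈ 1.35035.
Total real return ≈ 35.0353%.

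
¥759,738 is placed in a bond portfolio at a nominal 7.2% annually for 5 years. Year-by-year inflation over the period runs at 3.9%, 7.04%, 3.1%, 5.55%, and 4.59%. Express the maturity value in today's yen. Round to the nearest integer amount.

¥849,707

Nominal value at maturity: ¥759,738 × (1 + 7.2%)^5 ≈ ¥1,075,568.
Price-level factor over 5 years: 1.039 × 1.0704 × 1.031 × 1.0555 × 1.0459 ≈ 1.2658105584.
Dividing the nominal maturity value by the price-level factor gives the value in today's money.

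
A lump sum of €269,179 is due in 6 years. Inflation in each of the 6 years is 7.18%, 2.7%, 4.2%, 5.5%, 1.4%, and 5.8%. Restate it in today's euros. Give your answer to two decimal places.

€207,354.36

Price-level factor over 6 years: 1.0718 × 1.027 × 1.042 × 1.055 × 1.014 × 1.058 ≈ 1.2981593258.
Purchasing power today: €269,179 divided by that factor.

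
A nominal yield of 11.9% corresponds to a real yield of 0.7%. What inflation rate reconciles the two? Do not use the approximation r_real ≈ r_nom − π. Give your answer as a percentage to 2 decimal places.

From (1+r_nom) = (1+r_real)(1+π), we get 1+π = (1 + 11.9%)/(1 + 0.7%) = 1.119/1.007 ≈ 1.11122.
So π ≈ 11.1221%.

11.12%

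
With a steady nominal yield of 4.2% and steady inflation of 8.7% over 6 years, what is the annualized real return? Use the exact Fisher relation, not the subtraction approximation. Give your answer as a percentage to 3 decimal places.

-4.140%

With constant rates the annual real return is the same each year: (1+4.2%)/(1+8.7%) − 1 = -0.04140.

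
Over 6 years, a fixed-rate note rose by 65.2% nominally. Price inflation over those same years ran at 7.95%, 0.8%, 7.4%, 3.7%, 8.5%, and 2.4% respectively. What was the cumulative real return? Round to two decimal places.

Cumulative inflation factor: 1.0795 × 1.008 × 1.074 × 1.037 × 1.085 × 1.024 ≈ 1.34647.
Nominal growth factor: 1.65200. Real growth factor = 1.65200 / 1.34647 ≈ 1.22691.
Total real return ≈ 22.6914%.

22.69%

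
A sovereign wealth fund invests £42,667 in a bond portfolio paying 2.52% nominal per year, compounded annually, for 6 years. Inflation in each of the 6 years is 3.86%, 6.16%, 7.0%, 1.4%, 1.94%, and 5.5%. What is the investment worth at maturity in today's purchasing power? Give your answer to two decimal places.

£38,504.87

Nominal value at maturity: £42,667 × (1 + 2.52%)^6 ≈ £49,538.60.
Price-level factor over 6 years: 1.0386 × 1.0616 × 1.070 × 1.014 × 1.0194 × 1.055 ≈ 1.2865540897.
Dividing the nominal maturity value by the price-level factor gives the value in today's money.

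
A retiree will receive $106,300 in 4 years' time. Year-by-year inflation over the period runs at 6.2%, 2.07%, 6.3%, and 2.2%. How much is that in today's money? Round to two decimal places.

$90,266.47

Price-level factor over 4 years: 1.062 × 1.0207 × 1.063 × 1.022 ≈ 1.1776243900.
Purchasing power today: $106,300 divided by that factor.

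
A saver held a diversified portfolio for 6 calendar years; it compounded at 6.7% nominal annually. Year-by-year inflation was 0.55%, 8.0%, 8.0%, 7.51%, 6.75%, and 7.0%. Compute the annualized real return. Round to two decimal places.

0.41%

Cumulative inflation factor: 1.0055 × 1.080 × 1.080 × 1.0751 × 1.0675 × 1.070 ≈ 1.44022.
Nominal growth factor: 1.47566. Real growth factor = 1.47566 / 1.44022 ≈ 1.02460.
Annualized: 1.02460^(1/6) − 1 ≈ 0.00406.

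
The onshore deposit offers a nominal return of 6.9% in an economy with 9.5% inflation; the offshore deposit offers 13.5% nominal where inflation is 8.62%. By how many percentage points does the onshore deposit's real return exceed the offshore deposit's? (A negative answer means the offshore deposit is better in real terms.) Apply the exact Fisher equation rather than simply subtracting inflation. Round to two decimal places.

-6.87

The onshore deposit real return: 1.069/1.095 − 1 = -2.374%.
The offshore deposit real return: 1.135/1.0862 − 1 = 4.493%.
Difference: -2.374 − 4.493 = -6.867 pp.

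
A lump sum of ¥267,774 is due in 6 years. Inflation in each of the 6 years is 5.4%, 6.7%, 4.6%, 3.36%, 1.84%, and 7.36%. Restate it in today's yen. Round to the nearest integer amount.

¥201,427

Price-level factor over 6 years: 1.054 × 1.067 × 1.046 × 1.0336 × 1.0184 × 1.0736 ≈ 1.3293829638.
Purchasing power today: ¥267,774 divided by that factor.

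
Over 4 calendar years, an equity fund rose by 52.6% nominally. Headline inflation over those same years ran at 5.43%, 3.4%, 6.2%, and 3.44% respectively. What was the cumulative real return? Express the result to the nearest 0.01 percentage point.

Cumulative inflation factor: 1.0543 × 1.034 × 1.062 × 1.0344 ≈ 1.19756.
Nominal growth factor: 1.52600. Real growth factor = 1.52600 / 1.19756 ≈ 1.27426.
Total real return ≈ 27.4256%.

27.43%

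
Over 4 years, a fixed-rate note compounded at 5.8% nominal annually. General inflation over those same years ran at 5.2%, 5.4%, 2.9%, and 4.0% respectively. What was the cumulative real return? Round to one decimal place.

Cumulative inflation factor: 1.052 × 1.054 × 1.029 × 1.040 ≈ 1.18660.
Nominal growth factor: 1.25298. Real growth factor = 1.25298 / 1.18660 ≈ 1.05594.
Total real return ≈ 5.5936%.

5.6%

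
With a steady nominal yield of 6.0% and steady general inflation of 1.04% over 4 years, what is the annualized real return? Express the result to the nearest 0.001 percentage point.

With constant rates the annual real return is the same each year: (1+6.0%)/(1+1.04%) − 1 = 0.04909.

4.909%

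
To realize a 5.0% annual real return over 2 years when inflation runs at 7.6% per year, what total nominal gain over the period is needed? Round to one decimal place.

27.6%

Required annual nominal rate: (1+5.0%)(1+7.6%) − 1 = 12.98%.
Cumulative over 2 years: (1 + 0.1298)^2 − 1 ≈ 0.27645.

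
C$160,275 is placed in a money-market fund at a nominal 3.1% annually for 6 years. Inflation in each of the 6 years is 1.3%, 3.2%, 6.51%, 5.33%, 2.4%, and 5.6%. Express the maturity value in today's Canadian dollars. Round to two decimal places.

C$151,782.71

Nominal value at maturity: C$160,275 × (1 + 3.1%)^6 ≈ C$192,494.26.
Price-level factor over 6 years: 1.013 × 1.032 × 1.0651 × 1.0533 × 1.024 × 1.056 ≈ 1.2682225948.
Dividing the nominal maturity value by the price-level factor gives the value in today's money.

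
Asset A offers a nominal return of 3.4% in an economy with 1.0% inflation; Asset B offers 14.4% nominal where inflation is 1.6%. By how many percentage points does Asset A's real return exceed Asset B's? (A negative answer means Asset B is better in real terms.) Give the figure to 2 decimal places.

-10.22

Asset A real return: 1.034/1.010 − 1 = 2.376%.
Asset B real return: 1.144/1.016 − 1 = 12.598%.
Difference: 2.376 − 12.598 = -10.222 pp.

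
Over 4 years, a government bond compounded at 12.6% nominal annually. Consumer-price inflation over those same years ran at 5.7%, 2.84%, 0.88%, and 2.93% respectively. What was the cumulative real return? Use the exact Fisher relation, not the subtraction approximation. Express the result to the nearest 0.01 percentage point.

42.42%

Cumulative inflation factor: 1.057 × 1.0284 × 1.0088 × 1.0293 ≈ 1.12871.
Nominal growth factor: 1.60751. Real growth factor = 1.60751 / 1.12871 ≈ 1.42420.
Total real return ≈ 42.4195%.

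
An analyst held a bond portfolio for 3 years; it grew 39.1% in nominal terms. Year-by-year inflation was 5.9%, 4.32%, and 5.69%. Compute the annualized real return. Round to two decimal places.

Cumulative inflation factor: 1.059 × 1.0432 × 1.0569 ≈ 1.16761.
Nominal growth factor: 1.39100. Real growth factor = 1.39100 / 1.16761 ≈ 1.19132.
Annualized: 1.19132^(1/3) − 1 ≈ 0.06009.

6.01%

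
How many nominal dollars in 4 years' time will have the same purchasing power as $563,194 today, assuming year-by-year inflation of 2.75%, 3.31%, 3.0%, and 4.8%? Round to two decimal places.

Cumulative price-level factor: 1.0275 × 1.0331 × 1.030 × 1.048 ≈ 1.1458366243.
The nominal amount required is $563,194 scaled up by that factor.

$645,328.31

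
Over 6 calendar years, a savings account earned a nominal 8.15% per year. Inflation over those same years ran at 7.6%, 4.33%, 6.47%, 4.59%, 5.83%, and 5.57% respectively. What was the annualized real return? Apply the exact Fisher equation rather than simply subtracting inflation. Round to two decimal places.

Cumulative inflation factor: 1.076 × 1.0433 × 1.0647 × 1.0459 × 1.0583 × 1.0557 ≈ 1.39665.
Nominal growth factor: 1.60014. Real growth factor = 1.60014 / 1.39665 ≈ 1.14570.
Annualized: 1.14570^(1/6) − 1 ≈ 0.02293.

2.29%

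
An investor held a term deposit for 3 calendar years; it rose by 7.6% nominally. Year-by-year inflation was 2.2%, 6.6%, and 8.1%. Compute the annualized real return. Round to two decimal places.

Cumulative inflation factor: 1.022 × 1.066 × 1.081 ≈ 1.17770.
Nominal growth factor: 1.07600. Real growth factor = 1.07600 / 1.17770 ≈ 0.91365.
Annualized: 0.91365^(1/3) − 1 ≈ -0.02966.

-2.97%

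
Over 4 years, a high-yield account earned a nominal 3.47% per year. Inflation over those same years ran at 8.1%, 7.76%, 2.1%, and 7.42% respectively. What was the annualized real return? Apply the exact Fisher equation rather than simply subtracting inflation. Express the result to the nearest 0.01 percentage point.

Cumulative inflation factor: 1.081 × 1.0776 × 1.021 × 1.0742 ≈ 1.27760.
Nominal growth factor: 1.14619. Real growth factor = 1.14619 / 1.27760 ≈ 0.89715.
Annualized: 0.89715^(1/4) − 1 ≈ -0.02677.

-2.68%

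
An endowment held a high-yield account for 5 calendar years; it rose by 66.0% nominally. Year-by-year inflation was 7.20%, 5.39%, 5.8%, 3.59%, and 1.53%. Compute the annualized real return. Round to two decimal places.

Cumulative inflation factor: 1.0720 × 1.0539 × 1.058 × 1.0359 × 1.0153 ≈ 1.25716.
Nominal growth factor: 1.66000. Real growth factor = 1.66000 / 1.25716 ≈ 1.32043.
Annualized: 1.32043^(1/5) − 1 ≈ 0.05717.

5.72%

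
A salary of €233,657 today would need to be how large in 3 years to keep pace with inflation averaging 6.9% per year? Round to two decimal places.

€285,438.08

Cumulative price-level factor: (1+6.9%)^3 = 1.221611509.
Multiplying €233,657 by the price-level factor gives the future nominal sum.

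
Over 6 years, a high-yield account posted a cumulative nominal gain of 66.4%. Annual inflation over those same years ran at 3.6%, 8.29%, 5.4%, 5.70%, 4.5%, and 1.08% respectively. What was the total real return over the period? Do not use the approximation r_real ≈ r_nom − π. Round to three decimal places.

Cumulative inflation factor: 1.036 × 1.0829 × 1.054 × 1.0570 × 1.045 × 1.0108 ≈ 1.32022.
Nominal growth factor: 1.66400. Real growth factor = 1.66400 / 1.32022 ≈ 1.26040.
Total real return ≈ 26.0399%.

26.040%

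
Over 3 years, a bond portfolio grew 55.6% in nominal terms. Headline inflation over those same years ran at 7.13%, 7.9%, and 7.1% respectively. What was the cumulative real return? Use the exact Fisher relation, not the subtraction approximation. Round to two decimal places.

25.69%

Cumulative inflation factor: 1.0713 × 1.079 × 1.071 ≈ 1.23800.
Nominal growth factor: 1.55600. Real growth factor = 1.55600 / 1.23800 ≈ 1.25686.
Total real return ≈ 25.6862%.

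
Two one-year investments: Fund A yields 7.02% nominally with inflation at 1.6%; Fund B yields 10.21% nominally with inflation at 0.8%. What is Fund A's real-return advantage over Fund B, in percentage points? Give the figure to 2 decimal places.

Fund A real return: 1.0702/1.016 − 1 = 5.335%.
Fund B real return: 1.1021/1.008 − 1 = 9.335%.
Difference: 5.335 − 9.335 = -4.000 pp.

-4.00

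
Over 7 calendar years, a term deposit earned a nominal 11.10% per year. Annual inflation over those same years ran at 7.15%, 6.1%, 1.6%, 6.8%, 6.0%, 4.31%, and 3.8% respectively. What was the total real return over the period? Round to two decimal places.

Cumulative inflation factor: 1.0715 × 1.061 × 1.016 × 1.068 × 1.060 × 1.0431 × 1.038 ≈ 1.41580.
Nominal growth factor: 2.08929. Real growth factor = 2.08929 / 1.41580 ≈ 1.47570.
Total real return ≈ 47.5695%.

47.57%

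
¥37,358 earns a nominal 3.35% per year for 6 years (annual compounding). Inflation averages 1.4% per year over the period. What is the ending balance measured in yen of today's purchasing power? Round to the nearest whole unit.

Nominal value at maturity: ¥37,358 × (1 + 3.35%)^6 ≈ ¥45,525.
Price-level factor over 6 years: (1 + 1.4%)^6 ≈ 1.0869954595.
The maturity value deflated by that factor is the answer in today's purchasing power.

¥41,881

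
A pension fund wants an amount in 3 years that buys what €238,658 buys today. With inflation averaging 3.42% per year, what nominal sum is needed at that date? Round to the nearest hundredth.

€263,991.29

Cumulative price-level factor: (1+3.42%)^3 ≈ 1.1061489217.
Multiplying €238,658 by the price-level factor gives the future nominal sum.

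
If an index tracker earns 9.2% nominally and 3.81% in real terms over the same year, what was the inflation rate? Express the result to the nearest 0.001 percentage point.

5.192%

From (1+r_nom) = (1+r_real)(1+π), we get 1+π = (1 + 9.2%)/(1 + 3.81%) = 1.092/1.0381 ≈ 1.05192.
So π ≈ 5.1922%.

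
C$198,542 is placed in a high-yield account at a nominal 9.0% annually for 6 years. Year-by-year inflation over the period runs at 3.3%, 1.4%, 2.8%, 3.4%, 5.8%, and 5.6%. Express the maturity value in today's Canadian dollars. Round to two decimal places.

C$267,676.27

Nominal value at maturity: C$198,542 × (1 + 9.0%)^6 ≈ C$332,974.81.
Price-level factor over 6 years: 1.033 × 1.014 × 1.028 × 1.034 × 1.058 × 1.056 ≈ 1.2439459653.
The maturity value deflated by that factor is the answer in today's purchasing power.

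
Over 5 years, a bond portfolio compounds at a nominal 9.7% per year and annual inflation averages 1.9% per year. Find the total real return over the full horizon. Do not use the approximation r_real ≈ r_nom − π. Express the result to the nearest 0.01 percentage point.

The annual real rate is (1+9.7%)/(1+1.9%) − 1 = 7.6546%.
Compounded over 5 years: (1 + 0.076546)^5 − 1 ≈ 0.44598.

44.60%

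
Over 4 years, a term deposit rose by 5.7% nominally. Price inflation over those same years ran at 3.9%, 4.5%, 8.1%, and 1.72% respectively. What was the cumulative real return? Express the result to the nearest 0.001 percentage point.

Cumulative inflation factor: 1.039 × 1.045 × 1.081 × 1.0172 ≈ 1.19389.
Nominal growth factor: 1.05700. Real growth factor = 1.05700 / 1.19389 ≈ 0.88534.
Total real return ≈ -11.4658%.

-11.466%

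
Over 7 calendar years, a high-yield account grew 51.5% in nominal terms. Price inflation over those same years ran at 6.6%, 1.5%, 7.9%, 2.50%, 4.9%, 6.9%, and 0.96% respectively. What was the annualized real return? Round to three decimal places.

Cumulative inflation factor: 1.066 × 1.015 × 1.079 × 1.0250 × 1.049 × 1.069 × 1.0096 ≈ 1.35479.
Nominal growth factor: 1.51500. Real growth factor = 1.51500 / 1.35479 ≈ 1.11826.
Annualized: 1.11826^(1/7) − 1 ≈ 0.01610.

1.610%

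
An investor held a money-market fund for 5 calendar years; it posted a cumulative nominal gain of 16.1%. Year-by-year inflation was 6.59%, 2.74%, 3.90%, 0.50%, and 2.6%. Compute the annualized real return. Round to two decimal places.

-0.21%

Cumulative inflation factor: 1.0659 × 1.0274 × 1.0390 × 1.0050 × 1.026 ≈ 1.17323.
Nominal growth factor: 1.16100. Real growth factor = 1.16100 / 1.17323 ≈ 0.98957.
Annualized: 0.98957^(1/5) − 1 ≈ -0.00209.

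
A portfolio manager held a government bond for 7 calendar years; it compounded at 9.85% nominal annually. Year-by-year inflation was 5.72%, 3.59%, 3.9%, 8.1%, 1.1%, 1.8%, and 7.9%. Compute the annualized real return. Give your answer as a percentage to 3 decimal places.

5.064%

Cumulative inflation factor: 1.0572 × 1.0359 × 1.039 × 1.081 × 1.011 × 1.018 × 1.079 ≈ 1.36596.
Nominal growth factor: 1.93019. Real growth factor = 1.93019 / 1.36596 ≈ 1.41307.
Annualized: 1.41307^(1/7) − 1 ≈ 0.05064.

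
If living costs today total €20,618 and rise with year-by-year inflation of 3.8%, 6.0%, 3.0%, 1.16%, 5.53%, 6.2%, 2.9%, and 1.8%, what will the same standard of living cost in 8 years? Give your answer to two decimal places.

Cumulative price-level factor: 1.038 × 1.060 × 1.030 × 1.0116 × 1.0553 × 1.062 × 1.029 × 1.018 ≈ 1.3459002438.
Multiplying €20,618 by the price-level factor gives the future nominal sum.

€27,749.77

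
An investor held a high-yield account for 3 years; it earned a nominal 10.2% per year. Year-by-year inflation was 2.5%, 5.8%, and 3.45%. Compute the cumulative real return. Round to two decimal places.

Cumulative inflation factor: 1.025 × 1.058 × 1.0345 ≈ 1.12186.
Nominal growth factor: 1.33827. Real growth factor = 1.33827 / 1.12186 ≈ 1.19290.
Total real return ≈ 19.2902%.

19.29%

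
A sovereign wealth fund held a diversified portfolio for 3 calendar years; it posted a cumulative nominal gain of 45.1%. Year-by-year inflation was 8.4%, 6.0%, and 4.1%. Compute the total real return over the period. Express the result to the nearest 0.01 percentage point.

21.31%

Cumulative inflation factor: 1.084 × 1.060 × 1.041 ≈ 1.19615.
Nominal growth factor: 1.45100. Real growth factor = 1.45100 / 1.19615 ≈ 1.21306.
Total real return ≈ 21.3058%.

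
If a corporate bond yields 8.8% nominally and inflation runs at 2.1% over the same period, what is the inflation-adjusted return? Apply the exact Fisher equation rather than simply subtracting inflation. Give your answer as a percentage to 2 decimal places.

6.56%

Real return via the Fisher equation: (1 + 8.8%)/(1 + 2.1%) − 1 = 1.088/1.021 − 1 ≈ 0.06562.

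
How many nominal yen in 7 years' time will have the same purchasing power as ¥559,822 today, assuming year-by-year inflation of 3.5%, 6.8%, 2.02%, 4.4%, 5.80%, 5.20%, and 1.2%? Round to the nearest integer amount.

Cumulative price-level factor: 1.035 × 1.068 × 1.0202 × 1.044 × 1.0580 × 1.0520 × 1.012 ≈ 1.3261093598.
Multiplying ¥559,822 by the price-level factor gives the future nominal sum.

¥742,385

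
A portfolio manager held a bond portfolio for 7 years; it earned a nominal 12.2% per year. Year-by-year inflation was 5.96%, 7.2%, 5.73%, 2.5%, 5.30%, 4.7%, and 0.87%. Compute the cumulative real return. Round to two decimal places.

63.51%

Cumulative inflation factor: 1.0596 × 1.072 × 1.0573 × 1.025 × 1.0530 × 1.047 × 1.0087 ≈ 1.36898.
Nominal growth factor: 2.23846. Real growth factor = 2.23846 / 1.36898 ≈ 1.63514.
Total real return ≈ 63.5137%.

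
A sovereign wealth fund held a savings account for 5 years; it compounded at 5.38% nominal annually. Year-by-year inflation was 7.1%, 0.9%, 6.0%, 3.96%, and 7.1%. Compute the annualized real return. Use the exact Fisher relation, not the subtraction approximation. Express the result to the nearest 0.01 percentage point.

Cumulative inflation factor: 1.071 × 1.009 × 1.060 × 1.0396 × 1.071 ≈ 1.27539.
Nominal growth factor: 1.29954. Real growth factor = 1.29954 / 1.27539 ≈ 1.01894.
Annualized: 1.01894^(1/5) − 1 ≈ 0.00376.

0.38%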